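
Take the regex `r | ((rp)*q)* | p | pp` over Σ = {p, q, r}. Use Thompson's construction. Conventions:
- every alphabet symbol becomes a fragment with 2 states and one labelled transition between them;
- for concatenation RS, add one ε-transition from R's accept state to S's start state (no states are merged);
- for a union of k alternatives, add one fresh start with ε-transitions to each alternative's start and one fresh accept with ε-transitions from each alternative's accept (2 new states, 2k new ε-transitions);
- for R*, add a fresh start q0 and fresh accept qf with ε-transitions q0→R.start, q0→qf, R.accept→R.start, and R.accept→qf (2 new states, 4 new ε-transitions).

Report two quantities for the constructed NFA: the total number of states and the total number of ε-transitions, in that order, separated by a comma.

20, 19

Building bottom-up:
Each of the 7 symbol leaves contributes 2 states and 0 ε-transitions.
  rp → 4 states, 1 ε-transition
  (rp)* → 6 states, 5 ε-transitions
  (rp)*q → 8 states, 6 ε-transitions
  ((rp)*q)* → 10 states, 10 ε-transitions
  pp → 4 states, 1 ε-transition
  r | ((rp)*q)* | p | pp → 20 states, 19 ε-transitions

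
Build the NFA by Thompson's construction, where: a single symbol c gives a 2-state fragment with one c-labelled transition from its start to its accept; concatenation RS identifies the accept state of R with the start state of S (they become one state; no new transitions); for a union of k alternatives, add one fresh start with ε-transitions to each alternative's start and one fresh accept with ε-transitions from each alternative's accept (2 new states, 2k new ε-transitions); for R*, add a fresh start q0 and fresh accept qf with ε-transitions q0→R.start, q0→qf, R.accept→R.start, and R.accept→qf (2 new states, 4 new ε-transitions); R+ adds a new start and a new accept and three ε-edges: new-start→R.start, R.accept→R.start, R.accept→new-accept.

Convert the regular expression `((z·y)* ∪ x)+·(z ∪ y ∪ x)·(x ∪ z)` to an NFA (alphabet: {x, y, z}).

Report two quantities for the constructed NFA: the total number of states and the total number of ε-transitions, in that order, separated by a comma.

23, 21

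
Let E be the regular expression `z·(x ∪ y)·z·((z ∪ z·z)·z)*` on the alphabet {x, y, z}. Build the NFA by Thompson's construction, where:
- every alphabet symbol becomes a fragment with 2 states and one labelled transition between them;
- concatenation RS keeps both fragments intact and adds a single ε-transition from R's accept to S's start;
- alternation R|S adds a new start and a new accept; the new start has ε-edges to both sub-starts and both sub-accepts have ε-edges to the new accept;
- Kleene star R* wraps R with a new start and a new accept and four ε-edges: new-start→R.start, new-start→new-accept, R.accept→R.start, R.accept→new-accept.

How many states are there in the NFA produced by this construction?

Per subexpression:
Each of the 8 symbol leaves contributes a 2-state fragment.
  x ∪ y : 6 states
  z·z : 4 states
  z ∪ z·z : 8 states
  (z ∪ z·z)·z : 10 states
  ((z ∪ z·z)·z)* : 12 states
  z·(x ∪ y)·z·((z ∪ z·z)·z)* : 22 states

22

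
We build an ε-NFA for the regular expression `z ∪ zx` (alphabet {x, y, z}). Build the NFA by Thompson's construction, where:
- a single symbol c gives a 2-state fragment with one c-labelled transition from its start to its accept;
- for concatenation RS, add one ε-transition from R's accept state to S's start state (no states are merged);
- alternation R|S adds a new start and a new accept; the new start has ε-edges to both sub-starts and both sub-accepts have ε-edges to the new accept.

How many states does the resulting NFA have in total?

8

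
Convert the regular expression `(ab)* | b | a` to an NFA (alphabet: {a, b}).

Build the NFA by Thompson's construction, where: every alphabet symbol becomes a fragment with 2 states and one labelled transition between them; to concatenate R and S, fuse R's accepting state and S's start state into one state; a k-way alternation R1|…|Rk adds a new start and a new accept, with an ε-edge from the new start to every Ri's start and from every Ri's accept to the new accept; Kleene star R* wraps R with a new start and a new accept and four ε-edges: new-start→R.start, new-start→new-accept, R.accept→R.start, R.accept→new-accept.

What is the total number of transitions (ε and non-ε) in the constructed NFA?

14

Bottom-up over the parse tree:
Each of the 4 symbol leaves contributes 1 transition (1 symbol, 0 ε).
  ab → 2 transitions (2 symbol, 0 ε)
  (ab)* → 6 transitions (2 symbol, 4 ε)
  (ab)* | b | a → 14 transitions (4 symbol, 10 ε)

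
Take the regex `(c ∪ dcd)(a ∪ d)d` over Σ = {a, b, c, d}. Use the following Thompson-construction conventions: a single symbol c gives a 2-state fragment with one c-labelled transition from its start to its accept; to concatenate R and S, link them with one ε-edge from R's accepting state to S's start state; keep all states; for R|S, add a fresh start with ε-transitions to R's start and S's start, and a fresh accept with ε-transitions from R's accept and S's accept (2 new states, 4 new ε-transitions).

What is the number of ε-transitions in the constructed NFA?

Building bottom-up:
Each of the 7 symbol leaves contributes 0 ε-transitions.
  dcd — 2 ε-transitions
  c ∪ dcd — 6 ε-transitions
  a ∪ d — 4 ε-transitions
  (c ∪ dcd)(a ∪ d)d — 12 ε-transitions

12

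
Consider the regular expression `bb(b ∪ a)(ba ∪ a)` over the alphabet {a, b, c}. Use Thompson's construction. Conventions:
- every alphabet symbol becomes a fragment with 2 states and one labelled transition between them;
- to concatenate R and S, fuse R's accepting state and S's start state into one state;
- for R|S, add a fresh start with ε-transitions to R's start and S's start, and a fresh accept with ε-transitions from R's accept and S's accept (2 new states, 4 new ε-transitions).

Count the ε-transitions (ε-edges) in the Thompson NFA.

Bottom-up over the parse tree:
Each of the 7 symbol leaves contributes 0 ε-transitions.
  b ∪ a → 4 ε-transitions
  ba → 0 ε-transitions
  ba ∪ a → 4 ε-transitions
  bb(b ∪ a)(ba ∪ a) → 8 ε-transitions

8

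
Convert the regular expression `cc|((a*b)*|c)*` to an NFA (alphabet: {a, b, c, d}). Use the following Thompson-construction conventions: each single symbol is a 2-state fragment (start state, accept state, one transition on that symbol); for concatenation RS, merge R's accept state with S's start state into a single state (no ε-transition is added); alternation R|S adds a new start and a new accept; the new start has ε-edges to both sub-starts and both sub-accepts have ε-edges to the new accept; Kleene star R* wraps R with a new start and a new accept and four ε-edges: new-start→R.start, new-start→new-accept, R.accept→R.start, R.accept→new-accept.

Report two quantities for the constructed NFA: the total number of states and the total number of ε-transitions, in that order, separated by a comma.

18, 20

Recursing over subexpressions:
Each of the 5 symbol leaves contributes 2 states and 0 ε-transitions.
  cc → 3 states, 0 ε-transitions
  a* → 4 states, 4 ε-transitions
  a*b → 5 states, 4 ε-transitions
  (a*b)* → 7 states, 8 ε-transitions
  (a*b)*|c → 11 states, 12 ε-transitions
  ((a*b)*|c)* → 13 states, 16 ε-transitions
  cc|((a*b)*|c)* → 18 states, 20 ε-transitions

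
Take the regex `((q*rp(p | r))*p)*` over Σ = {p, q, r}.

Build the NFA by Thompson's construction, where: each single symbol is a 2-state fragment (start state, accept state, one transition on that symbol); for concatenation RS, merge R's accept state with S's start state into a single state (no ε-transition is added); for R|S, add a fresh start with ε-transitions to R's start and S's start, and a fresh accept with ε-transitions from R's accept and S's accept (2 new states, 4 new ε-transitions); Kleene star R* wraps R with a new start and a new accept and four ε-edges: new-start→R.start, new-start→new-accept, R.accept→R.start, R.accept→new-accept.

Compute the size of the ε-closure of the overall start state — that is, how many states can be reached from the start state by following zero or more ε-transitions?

7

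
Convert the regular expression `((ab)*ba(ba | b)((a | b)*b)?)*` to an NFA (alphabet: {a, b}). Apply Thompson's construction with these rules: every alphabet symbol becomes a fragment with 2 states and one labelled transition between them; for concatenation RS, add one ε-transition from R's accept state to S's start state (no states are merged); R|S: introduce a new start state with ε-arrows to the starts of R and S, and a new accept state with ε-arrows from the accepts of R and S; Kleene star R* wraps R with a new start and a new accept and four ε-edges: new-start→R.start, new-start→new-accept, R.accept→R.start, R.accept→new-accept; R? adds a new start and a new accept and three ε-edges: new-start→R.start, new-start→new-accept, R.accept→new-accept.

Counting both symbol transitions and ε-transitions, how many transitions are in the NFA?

40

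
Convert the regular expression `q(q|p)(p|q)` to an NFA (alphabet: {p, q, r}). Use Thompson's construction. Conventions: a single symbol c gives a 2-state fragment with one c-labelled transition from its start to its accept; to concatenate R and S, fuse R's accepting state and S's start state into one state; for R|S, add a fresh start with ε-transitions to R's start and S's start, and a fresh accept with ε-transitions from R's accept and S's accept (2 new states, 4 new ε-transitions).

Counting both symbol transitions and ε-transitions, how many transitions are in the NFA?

13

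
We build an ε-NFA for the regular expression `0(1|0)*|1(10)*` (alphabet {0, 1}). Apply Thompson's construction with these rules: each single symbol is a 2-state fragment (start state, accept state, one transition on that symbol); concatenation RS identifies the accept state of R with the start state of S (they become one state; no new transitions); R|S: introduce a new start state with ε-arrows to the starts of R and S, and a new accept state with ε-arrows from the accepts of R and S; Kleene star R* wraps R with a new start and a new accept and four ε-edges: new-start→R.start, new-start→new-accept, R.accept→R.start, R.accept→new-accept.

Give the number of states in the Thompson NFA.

Bottom-up over the parse tree:
Each of the 6 symbol leaves contributes a 2-state fragment.
  1|0 — 6 states
  (1|0)* — 8 states
  0(1|0)* — 9 states
  10 — 3 states
  (10)* — 5 states
  1(10)* — 6 states
  0(1|0)*|1(10)* — 17 states

17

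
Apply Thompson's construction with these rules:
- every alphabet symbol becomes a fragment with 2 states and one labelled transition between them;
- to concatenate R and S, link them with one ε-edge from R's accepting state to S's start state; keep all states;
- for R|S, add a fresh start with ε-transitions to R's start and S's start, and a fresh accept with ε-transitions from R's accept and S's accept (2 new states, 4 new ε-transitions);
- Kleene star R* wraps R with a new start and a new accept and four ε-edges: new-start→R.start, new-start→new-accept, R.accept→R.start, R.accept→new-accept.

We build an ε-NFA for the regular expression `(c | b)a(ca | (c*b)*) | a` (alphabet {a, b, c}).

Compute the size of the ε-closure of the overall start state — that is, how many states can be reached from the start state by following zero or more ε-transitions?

Let C(F) = |ε-closure(F.start)| within fragment F, and note whether F accepts ε. Symbol fragments have C = 1 and do not accept ε. Then:
  c | b → new start ε-reaches every alternative's start; none of them accept ε, so the new accept is not reached: C = 1 + 1 + 1 = 3
  ca → C equals the left operand's closure size = 1 (its accept is not ε-reachable, so the closure stops there)
  c* → new start has ε-edges to the inner start and to the new accept, so C = 2 + 1 = 3
  c*b → C = 3 + 1 = 4 (closure spills across the concat boundary because the left factor accepts ε)
  (c*b)* → the star's fresh start ε-reaches both the body's start and the fresh accept: C = 2 + 4 = 6
  ca | (c*b)* → C = 1 (new start) + (1 + 6) + 1 (new accept, since some branch ε-reaches its own accept) = 9
  (c | b)a(ca | (c*b)*) → C equals the left operand's closure size = 3 (its accept is not ε-reachable, so the closure stops there)
  (c | b)a(ca | (c*b)*) | a → C = 1 + 3 + 1 = 5 (the new accept is not ε-reachable since no branch accepts ε)

5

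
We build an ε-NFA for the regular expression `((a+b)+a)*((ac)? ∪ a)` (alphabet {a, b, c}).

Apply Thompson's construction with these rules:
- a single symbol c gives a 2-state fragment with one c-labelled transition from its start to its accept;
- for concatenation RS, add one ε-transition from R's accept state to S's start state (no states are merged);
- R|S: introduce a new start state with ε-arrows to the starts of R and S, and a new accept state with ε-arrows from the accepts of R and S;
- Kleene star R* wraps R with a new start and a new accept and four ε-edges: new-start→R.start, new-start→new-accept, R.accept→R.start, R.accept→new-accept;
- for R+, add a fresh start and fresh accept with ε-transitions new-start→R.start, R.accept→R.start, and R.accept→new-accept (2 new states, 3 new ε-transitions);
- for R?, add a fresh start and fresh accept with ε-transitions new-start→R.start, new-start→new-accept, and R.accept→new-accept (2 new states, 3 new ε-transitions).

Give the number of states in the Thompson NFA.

Per subexpression:
Each of the 6 symbol leaves contributes a 2-state fragment.
  a+ — 4 states
  a+b — 6 states
  (a+b)+ — 8 states
  (a+b)+a — 10 states
  ((a+b)+a)* — 12 states
  ac — 4 states
  (ac)? — 6 states
  (ac)? ∪ a — 10 states
  ((a+b)+a)*((ac)? ∪ a) — 22 states

22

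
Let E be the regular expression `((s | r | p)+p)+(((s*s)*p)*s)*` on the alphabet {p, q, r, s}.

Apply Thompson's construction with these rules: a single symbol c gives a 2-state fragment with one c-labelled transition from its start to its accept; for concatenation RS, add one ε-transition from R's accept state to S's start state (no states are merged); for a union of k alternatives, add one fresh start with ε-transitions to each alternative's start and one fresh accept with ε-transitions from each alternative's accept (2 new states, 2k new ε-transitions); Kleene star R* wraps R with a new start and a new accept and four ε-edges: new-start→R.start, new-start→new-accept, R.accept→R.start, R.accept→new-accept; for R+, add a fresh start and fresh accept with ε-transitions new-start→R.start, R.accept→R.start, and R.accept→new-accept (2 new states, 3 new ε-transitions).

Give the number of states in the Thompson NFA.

By structural recursion:
Each of the 8 symbol leaves contributes a 2-state fragment.
  s | r | p : 8 states
  (s | r | p)+ : 10 states
  (s | r | p)+p : 12 states
  ((s | r | p)+p)+ : 14 states
  s* : 4 states
  s*s : 6 states
  (s*s)* : 8 states
  (s*s)*p : 10 states
  ((s*s)*p)* : 12 states
  ((s*s)*p)*s : 14 states
  (((s*s)*p)*s)* : 16 states
  ((s | r | p)+p)+(((s*s)*p)*s)* : 30 states

30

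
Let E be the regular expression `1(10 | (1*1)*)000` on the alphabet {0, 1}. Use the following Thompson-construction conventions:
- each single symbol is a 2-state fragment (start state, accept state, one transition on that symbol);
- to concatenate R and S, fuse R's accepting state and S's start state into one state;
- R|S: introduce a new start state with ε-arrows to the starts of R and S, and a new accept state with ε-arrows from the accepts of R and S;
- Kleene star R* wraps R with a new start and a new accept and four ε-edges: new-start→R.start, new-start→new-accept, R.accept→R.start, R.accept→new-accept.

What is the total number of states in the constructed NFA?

16

Building bottom-up:
Each of the 8 symbol leaves contributes a 2-state fragment.
  10 — 3 states
  1* — 4 states
  1*1 — 5 states
  (1*1)* — 7 states
  10 | (1*1)* — 12 states
  1(10 | (1*1)*)000 — 16 states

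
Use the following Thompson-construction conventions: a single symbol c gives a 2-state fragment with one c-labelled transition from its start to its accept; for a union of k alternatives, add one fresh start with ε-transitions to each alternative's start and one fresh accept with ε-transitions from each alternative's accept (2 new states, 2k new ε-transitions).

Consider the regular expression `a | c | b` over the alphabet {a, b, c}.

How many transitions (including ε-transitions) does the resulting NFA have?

9

Bottom-up over the parse tree:
Each of the 3 symbol leaves contributes 1 transition (1 symbol, 0 ε).
  a | c | b — 9 transitions (3 symbol, 6 ε)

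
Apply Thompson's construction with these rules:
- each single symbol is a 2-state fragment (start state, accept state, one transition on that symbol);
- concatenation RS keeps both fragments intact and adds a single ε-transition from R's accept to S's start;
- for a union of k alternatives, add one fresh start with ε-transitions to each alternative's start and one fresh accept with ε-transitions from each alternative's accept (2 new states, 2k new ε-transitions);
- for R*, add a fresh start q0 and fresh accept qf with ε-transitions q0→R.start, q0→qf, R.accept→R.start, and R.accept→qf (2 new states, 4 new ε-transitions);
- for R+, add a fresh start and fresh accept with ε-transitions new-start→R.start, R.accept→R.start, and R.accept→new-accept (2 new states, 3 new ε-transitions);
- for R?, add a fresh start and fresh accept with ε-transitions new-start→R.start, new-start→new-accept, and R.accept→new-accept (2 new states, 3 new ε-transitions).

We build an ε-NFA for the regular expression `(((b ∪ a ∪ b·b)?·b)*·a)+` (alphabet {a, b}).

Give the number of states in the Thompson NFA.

Building bottom-up:
Each of the 6 symbol leaves contributes a 2-state fragment.
  b·b : 4 states
  b ∪ a ∪ b·b : 10 states
  (b ∪ a ∪ b·b)? : 12 states
  (b ∪ a ∪ b·b)?·b : 14 states
  ((b ∪ a ∪ b·b)?·b)* : 16 states
  ((b ∪ a ∪ b·b)?·b)*·a : 18 states
  (((b ∪ a ∪ b·b)?·b)*·a)+ : 20 states

20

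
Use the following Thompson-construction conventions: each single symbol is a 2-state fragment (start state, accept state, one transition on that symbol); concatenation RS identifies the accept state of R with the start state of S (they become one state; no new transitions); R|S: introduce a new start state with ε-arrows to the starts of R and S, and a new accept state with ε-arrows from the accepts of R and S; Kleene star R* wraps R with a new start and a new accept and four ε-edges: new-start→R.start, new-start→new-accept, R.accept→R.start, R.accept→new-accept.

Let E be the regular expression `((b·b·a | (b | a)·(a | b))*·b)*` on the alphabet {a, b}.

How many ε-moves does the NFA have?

20

Per subexpression:
Each of the 8 symbol leaves contributes 0 ε-transitions.
  b·b·a : 0 ε-transitions
  b | a : 4 ε-transitions
  a | b : 4 ε-transitions
  (b | a)·(a | b) : 8 ε-transitions
  b·b·a | (b | a)·(a | b) : 12 ε-transitions
  (b·b·a | (b | a)·(a | b))* : 16 ε-transitions
  (b·b·a | (b | a)·(a | b))*·b : 16 ε-transitions
  ((b·b·a | (b | a)·(a | b))*·b)* : 20 ε-transitions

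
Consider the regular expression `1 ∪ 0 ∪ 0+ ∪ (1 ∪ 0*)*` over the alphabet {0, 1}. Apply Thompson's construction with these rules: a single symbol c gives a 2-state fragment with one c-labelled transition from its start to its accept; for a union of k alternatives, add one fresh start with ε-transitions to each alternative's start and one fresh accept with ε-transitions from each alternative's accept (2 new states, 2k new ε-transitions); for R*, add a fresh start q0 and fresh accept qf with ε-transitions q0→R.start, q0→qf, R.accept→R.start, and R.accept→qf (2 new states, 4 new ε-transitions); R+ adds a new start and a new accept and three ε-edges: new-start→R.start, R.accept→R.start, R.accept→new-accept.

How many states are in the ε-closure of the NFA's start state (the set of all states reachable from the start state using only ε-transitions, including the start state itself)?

14

Compute the ε-closure size of each fragment's start state recursively; a symbol fragment's start has no outgoing ε-edge, so its closure is just itself (size 1).
  0+ → new start ε-reaches only the body's start; the new accept needs a symbol first: C = 1 + 1 = 2
  0* → new start has ε-edges to the inner start and to the new accept, so C = 2 + 1 = 3
  1 ∪ 0* → C = 1 (new start) + (1 + 3) + 1 (new accept, since some branch ε-reaches its own accept) = 6
  (1 ∪ 0*)* → the star's fresh start ε-reaches both the body's start and the fresh accept: C = 2 + 6 = 8
  1 ∪ 0 ∪ 0+ ∪ (1 ∪ 0*)* → new start ε-reaches every alternative's start; at least one alternative accepts ε, so the union's new accept is reached too: C = 1 + 1 + 1 + 2 + 8 + 1 = 14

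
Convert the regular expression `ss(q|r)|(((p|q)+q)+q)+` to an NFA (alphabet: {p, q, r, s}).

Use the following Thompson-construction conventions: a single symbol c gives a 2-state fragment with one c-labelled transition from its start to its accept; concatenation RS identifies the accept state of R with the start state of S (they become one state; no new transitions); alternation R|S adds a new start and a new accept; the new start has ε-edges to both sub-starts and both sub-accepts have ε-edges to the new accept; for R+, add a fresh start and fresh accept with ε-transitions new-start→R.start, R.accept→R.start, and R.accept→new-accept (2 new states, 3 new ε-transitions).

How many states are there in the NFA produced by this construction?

Building bottom-up:
Each of the 8 symbol leaves contributes a 2-state fragment.
  q|r : 6 states
  ss(q|r) : 8 states
  p|q : 6 states
  (p|q)+ : 8 states
  (p|q)+q : 9 states
  ((p|q)+q)+ : 11 states
  ((p|q)+q)+q : 12 states
  (((p|q)+q)+q)+ : 14 states
  ss(q|r)|(((p|q)+q)+q)+ : 24 states

24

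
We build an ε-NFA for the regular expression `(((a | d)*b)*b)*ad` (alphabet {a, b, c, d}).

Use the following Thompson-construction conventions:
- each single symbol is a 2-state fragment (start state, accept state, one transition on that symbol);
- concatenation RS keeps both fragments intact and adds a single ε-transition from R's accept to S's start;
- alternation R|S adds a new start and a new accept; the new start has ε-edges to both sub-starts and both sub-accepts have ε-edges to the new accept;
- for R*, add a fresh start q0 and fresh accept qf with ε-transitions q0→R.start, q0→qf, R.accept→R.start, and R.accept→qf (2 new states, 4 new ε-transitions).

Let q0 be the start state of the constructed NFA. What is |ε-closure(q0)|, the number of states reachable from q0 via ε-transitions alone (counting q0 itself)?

12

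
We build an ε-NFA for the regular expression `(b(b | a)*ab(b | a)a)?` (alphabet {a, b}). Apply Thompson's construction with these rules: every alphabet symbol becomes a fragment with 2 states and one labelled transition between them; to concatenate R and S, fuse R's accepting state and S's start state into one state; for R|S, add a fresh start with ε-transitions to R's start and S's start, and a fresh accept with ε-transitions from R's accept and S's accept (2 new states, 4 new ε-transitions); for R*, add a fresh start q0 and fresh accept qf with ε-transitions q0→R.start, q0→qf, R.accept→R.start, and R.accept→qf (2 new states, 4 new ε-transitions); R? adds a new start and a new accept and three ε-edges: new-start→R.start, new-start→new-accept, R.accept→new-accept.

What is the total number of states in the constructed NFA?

19

Building bottom-up:
Each of the 8 symbol leaves contributes a 2-state fragment.
  b | a — 6 states
  (b | a)* — 8 states
  b | a — 6 states
  b(b | a)*ab(b | a)a — 17 states
  (b(b | a)*ab(b | a)a)? — 19 states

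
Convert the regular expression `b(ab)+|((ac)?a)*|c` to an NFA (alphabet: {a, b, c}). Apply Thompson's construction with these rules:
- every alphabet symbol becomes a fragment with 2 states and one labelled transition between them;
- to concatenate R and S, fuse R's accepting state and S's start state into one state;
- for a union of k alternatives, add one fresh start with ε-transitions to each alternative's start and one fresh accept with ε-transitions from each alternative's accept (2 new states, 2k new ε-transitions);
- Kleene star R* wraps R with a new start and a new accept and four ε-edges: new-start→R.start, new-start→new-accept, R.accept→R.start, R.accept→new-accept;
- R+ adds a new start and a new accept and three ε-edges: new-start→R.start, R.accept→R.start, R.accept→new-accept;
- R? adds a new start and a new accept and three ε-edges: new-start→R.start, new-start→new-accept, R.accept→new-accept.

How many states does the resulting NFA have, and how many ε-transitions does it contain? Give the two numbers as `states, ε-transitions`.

18, 16

Recursing over subexpressions:
Each of the 7 symbol leaves contributes 2 states and 0 ε-transitions.
  ab — 3 states, 0 ε-transitions
  (ab)+ — 5 states, 3 ε-transitions
  b(ab)+ — 6 states, 3 ε-transitions
  ac — 3 states, 0 ε-transitions
  (ac)? — 5 states, 3 ε-transitions
  (ac)?a — 6 states, 3 ε-transitions
  ((ac)?a)* — 8 states, 7 ε-transitions
  b(ab)+|((ac)?a)*|c — 18 states, 16 ε-transitions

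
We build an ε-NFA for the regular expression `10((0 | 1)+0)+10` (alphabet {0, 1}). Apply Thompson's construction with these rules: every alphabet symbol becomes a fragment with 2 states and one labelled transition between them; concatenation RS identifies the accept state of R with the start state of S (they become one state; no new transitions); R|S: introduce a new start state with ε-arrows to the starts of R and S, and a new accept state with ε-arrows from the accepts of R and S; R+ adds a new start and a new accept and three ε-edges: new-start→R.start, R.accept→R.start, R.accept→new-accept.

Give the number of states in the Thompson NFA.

Per subexpression:
Each of the 7 symbol leaves contributes a 2-state fragment.
  0 | 1 → 6 states
  (0 | 1)+ → 8 states
  (0 | 1)+0 → 9 states
  ((0 | 1)+0)+ → 11 states
  10((0 | 1)+0)+10 → 15 states

15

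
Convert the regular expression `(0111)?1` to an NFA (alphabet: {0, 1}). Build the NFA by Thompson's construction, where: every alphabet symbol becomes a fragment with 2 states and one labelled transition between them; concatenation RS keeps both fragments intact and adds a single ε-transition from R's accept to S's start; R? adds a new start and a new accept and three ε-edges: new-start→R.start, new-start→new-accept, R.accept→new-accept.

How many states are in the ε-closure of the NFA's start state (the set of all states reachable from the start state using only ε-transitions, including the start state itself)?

4

Let C(F) = |ε-closure(F.start)| within fragment F, and note whether F accepts ε. Symbol fragments have C = 1 and do not accept ε. Then:
  0111 — same as the first factor's closure: |closure| = 1
  (0111)? — new start has ε-edges to the inner start and to the new accept, so |closure| = 2 + 1 = 3
  (0111)?1 — the left operand accepts ε, so the closure extends into the next operand (via the concat ε-link); |closure| = 3 + 1 = 4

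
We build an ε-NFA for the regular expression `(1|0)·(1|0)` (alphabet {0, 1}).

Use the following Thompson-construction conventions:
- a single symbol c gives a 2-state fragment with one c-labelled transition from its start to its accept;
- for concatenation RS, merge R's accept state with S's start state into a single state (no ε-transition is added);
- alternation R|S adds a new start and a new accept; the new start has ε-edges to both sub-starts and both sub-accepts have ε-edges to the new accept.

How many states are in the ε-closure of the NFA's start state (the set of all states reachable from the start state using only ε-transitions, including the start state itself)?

3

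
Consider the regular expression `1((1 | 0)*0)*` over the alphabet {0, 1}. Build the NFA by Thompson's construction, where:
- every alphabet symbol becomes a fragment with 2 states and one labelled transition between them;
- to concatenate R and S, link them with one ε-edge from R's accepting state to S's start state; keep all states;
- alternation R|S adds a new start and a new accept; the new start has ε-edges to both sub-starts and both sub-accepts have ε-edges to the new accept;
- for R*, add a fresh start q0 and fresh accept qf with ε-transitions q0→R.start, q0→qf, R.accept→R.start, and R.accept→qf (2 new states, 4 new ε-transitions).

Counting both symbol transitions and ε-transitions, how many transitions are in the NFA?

Recursing over subexpressions:
Each of the 4 symbol leaves contributes 1 transition (1 symbol, 0 ε).
  1 | 0 — 6 transitions (2 symbol, 4 ε)
  (1 | 0)* — 10 transitions (2 symbol, 8 ε)
  (1 | 0)*0 — 12 transitions (3 symbol, 9 ε)
  ((1 | 0)*0)* — 16 transitions (3 symbol, 13 ε)
  1((1 | 0)*0)* — 18 transitions (4 symbol, 14 ε)

18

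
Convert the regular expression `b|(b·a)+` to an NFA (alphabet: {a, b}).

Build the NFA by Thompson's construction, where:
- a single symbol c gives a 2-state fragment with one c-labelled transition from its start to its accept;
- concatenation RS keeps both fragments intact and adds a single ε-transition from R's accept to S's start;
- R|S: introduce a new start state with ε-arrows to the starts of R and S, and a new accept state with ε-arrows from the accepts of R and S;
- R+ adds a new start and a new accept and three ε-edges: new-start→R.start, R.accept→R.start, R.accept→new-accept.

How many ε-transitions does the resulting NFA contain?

8

Building bottom-up:
Each of the 3 symbol leaves contributes 0 ε-transitions.
  b·a → 1 ε-transition
  (b·a)+ → 4 ε-transitions
  b|(b·a)+ → 8 ε-transitions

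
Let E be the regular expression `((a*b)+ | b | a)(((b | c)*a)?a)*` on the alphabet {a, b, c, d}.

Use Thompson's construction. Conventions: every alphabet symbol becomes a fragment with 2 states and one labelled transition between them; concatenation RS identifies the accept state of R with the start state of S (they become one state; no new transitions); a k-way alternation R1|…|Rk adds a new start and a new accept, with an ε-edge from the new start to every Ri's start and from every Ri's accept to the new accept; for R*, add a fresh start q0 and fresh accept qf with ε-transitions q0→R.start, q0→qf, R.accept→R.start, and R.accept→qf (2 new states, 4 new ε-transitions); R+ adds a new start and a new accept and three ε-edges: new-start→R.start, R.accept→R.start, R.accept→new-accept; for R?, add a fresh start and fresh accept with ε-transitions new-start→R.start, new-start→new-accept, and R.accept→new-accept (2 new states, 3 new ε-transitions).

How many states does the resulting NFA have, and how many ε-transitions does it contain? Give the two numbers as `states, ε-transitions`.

By structural recursion:
Each of the 8 symbol leaves contributes 2 states and 0 ε-transitions.
  a* → 4 states, 4 ε-transitions
  a*b → 5 states, 4 ε-transitions
  (a*b)+ → 7 states, 7 ε-transitions
  (a*b)+ | b | a → 13 states, 13 ε-transitions
  b | c → 6 states, 4 ε-transitions
  (b | c)* → 8 states, 8 ε-transitions
  (b | c)*a → 9 states, 8 ε-transitions
  ((b | c)*a)? → 11 states, 11 ε-transitions
  ((b | c)*a)?a → 12 states, 11 ε-transitions
  (((b | c)*a)?a)* → 14 states, 15 ε-transitions
  ((a*b)+ | b | a)(((b | c)*a)?a)* → 26 states, 28 ε-transitions

26, 28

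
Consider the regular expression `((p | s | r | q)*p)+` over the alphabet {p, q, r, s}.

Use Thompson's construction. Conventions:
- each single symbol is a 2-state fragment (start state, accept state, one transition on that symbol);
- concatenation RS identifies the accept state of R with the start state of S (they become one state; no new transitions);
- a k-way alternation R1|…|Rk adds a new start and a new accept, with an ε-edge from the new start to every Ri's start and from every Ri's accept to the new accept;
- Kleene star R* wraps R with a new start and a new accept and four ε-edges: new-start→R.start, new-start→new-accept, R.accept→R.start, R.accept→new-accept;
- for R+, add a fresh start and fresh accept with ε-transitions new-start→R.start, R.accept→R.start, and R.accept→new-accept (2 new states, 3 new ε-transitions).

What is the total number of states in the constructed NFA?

15

Bottom-up over the parse tree:
Each of the 5 symbol leaves contributes a 2-state fragment.
  p | s | r | q : 10 states
  (p | s | r | q)* : 12 states
  (p | s | r | q)*p : 13 states
  ((p | s | r | q)*p)+ : 15 states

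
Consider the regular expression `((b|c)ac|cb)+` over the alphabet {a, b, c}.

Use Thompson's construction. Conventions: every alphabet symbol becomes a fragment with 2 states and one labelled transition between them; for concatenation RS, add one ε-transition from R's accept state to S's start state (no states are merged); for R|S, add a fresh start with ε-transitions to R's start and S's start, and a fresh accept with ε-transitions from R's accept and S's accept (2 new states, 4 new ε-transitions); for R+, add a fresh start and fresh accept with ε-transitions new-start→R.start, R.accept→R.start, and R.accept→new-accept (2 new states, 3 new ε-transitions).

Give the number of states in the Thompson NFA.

18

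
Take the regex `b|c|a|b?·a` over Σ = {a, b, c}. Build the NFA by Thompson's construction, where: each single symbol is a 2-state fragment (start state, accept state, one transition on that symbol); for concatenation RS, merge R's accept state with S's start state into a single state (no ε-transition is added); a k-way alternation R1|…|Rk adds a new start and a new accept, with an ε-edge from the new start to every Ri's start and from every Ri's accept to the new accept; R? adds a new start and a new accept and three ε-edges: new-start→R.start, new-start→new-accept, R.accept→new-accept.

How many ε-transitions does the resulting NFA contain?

11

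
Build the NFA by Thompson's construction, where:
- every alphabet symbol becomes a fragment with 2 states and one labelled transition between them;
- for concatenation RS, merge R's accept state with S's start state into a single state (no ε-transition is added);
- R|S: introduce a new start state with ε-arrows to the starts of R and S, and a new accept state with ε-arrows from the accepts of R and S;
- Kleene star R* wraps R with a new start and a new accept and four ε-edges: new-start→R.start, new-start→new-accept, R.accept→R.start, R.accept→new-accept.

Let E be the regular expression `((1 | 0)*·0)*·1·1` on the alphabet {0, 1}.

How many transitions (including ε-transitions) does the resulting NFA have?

17

By structural recursion:
Each of the 5 symbol leaves contributes 1 transition (1 symbol, 0 ε).
  1 | 0 → 6 transitions (2 symbol, 4 ε)
  (1 | 0)* → 10 transitions (2 symbol, 8 ε)
  (1 | 0)*·0 → 11 transitions (3 symbol, 8 ε)
  ((1 | 0)*·0)* → 15 transitions (3 symbol, 12 ε)
  ((1 | 0)*·0)*·1·1 → 17 transitions (5 symbol, 12 ε)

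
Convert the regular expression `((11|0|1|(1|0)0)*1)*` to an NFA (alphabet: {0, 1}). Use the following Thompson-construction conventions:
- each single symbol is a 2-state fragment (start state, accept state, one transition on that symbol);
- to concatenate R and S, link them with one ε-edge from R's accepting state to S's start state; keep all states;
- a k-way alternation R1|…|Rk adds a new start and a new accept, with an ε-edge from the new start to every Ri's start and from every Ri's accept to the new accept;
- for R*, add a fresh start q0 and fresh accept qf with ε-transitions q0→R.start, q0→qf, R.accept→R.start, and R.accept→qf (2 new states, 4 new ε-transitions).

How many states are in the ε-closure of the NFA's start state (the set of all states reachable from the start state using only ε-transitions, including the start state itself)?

Work bottom-up. For each fragment F, track |ε-closure(F.start)| and whether F's accept lies in that closure (i.e. whether F accepts ε). A single-symbol fragment has closure size 1 and does not accept ε.
  11 : C equals the left operand's closure size = 1 (its accept is not ε-reachable, so the closure stops there)
  1|0 : new start ε-reaches every alternative's start; none of them accept ε, so the new accept is not reached: C = 1 + 1 + 1 = 3
  (1|0)0 : C equals the left operand's closure size = 3 (its accept is not ε-reachable, so the closure stops there)
  11|0|1|(1|0)0 : C = 1 + 1 + 1 + 1 + 3 = 7 (the new accept is not ε-reachable since no branch accepts ε)
  (11|0|1|(1|0)0)* : the star's fresh start ε-reaches both the body's start and the fresh accept: C = 2 + 7 = 9
  (11|0|1|(1|0)0)*1 : C = 9 + 1 = 10 (closure spills across the concat boundary because the left factor accepts ε)
  ((11|0|1|(1|0)0)*1)* : the star's fresh start ε-reaches both the body's start and the fresh accept: C = 2 + 10 = 12

12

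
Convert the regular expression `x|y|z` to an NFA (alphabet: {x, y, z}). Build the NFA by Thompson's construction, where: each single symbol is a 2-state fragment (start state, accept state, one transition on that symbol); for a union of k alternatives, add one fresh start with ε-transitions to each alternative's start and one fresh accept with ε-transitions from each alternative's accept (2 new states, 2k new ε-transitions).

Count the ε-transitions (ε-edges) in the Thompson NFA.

6

Per subexpression:
Each of the 3 symbol leaves contributes 0 ε-transitions.
  x|y|z : 6 ε-transitions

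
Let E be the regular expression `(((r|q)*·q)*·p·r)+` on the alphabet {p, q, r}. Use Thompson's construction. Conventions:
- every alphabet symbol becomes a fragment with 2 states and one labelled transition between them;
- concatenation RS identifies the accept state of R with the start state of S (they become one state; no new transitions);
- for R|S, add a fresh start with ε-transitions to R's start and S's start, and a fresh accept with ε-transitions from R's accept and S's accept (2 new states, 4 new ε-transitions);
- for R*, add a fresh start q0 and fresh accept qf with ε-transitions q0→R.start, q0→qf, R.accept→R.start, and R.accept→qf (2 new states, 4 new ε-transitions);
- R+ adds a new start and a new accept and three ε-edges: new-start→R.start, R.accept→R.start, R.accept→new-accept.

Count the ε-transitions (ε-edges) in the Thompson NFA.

By structural recursion:
Each of the 5 symbol leaves contributes 0 ε-transitions.
  r|q → 4 ε-transitions
  (r|q)* → 8 ε-transitions
  (r|q)*·q → 8 ε-transitions
  ((r|q)*·q)* → 12 ε-transitions
  ((r|q)*·q)*·p·r → 12 ε-transitions
  (((r|q)*·q)*·p·r)+ → 15 ε-transitions

15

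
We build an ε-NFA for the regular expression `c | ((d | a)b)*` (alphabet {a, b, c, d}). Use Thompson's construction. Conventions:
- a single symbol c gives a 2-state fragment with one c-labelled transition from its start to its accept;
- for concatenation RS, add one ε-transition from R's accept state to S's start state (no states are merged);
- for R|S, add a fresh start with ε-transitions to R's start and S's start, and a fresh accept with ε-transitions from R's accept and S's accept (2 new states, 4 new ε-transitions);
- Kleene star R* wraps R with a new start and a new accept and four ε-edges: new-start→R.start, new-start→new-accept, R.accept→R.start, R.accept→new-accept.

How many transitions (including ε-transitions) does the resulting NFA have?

Per subexpression:
Each of the 4 symbol leaves contributes 1 transition (1 symbol, 0 ε).
  d | a = 6 transitions (2 symbol, 4 ε)
  (d | a)b = 8 transitions (3 symbol, 5 ε)
  ((d | a)b)* = 12 transitions (3 symbol, 9 ε)
  c | ((d | a)b)* = 17 transitions (4 symbol, 13 ε)

17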